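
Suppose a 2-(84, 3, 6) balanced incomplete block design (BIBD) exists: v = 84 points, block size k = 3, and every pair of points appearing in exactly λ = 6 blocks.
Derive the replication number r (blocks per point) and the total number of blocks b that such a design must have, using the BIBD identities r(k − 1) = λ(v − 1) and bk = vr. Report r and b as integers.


Any 2-(v, k, λ) BIBD satisfies two necessary conditions:
  (i)  Each point sits in r blocks, and counting incidences through any fixed point gives r(k − 1) = λ(v − 1), so r = λ(v − 1)/(k − 1).
  (ii) Total incidences bk = vr, so b = vr/k.
Step 1: r = λ(v − 1)/(k − 1) = 6·(84 − 1)/(3 − 1) = 6·83/2 = 498/2 = 249.
Step 2: b = vr/k = 84·249/3 = 20916/3 = 6972.
Check integrality: r = 249 ∈ Z ✓, b = 6972 ∈ Z ✓.
(These identities are necessary conditions: they determine r and b for any design with these parameters, but do not by themselves prove that one exists.)

r = 249, b = 6972.


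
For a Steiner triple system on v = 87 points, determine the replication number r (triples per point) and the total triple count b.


An STS(v) is a 2-(v, 3, 1) BIBD: block size k = 3, λ = 1.
Replication: r(k − 1) = λ(v − 1) ⇒ r·2 = 87 − 1 = 86 ⇒ r = 43.
Block count: bk = vr ⇒ b·3 = 87·43 = 3741 ⇒ b = 1247.

r = 43, b = 1247.


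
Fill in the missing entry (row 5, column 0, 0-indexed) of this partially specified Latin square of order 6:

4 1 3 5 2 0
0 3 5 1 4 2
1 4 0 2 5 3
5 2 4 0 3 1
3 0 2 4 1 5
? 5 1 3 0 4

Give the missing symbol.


Row 5 contains symbols [0, 1, 3, 4, 5] — missing [2].
Column 0 contains symbols [0, 1, 3, 4, 5] — missing [2].
The missing symbol must appear in both missing sets; intersection = [2].
Therefore the hidden value is 2.

Missing value = 2.


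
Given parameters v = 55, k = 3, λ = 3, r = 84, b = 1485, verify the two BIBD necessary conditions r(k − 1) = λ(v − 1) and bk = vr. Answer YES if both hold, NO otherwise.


Condition (i): r(k − 1) = 84·2 = 168; λ(v − 1) = 3·54 = 162. Match? NO.
Condition (ii): bk = 1485·3 = 4455; vr = 55·84 = 4620. Match? NO.
Both conditions hold? NO.

NO


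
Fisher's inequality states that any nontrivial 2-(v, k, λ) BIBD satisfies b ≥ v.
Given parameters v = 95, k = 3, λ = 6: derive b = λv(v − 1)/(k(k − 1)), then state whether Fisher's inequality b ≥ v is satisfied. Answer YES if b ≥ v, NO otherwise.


b = λv(v − 1)/(k(k − 1)) = 6·95·94/(3·2) = 53580/6 = 8930.
Compare with v = 95: b ≥ v, so Fisher's inequality holds.

YES


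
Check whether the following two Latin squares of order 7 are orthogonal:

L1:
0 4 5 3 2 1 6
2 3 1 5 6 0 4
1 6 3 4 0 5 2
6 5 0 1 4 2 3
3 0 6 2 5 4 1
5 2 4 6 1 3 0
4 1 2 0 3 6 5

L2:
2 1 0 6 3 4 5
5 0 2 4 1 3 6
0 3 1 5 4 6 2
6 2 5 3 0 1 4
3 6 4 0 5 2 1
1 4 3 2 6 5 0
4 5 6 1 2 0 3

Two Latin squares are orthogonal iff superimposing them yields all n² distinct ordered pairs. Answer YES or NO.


Form the n² = 49 superimposed pairs (L1[i][j], L2[i][j]), row by row (rows and columns indexed from 0):
row 0: (0,2) (4,1) (5,0) (3,6) (2,3) (1,4) (6,5)
row 1: (2,5) (3,0) (1,2) (5,4) (6,1) (0,3) (4,6)
row 2: (1,0) (6,3) (3,1) (4,5) (0,4) (5,6) (2,2)
row 3: (6,6) (5,2) (0,5) (1,3) (4,0) (2,1) (3,4)
row 4: (3,3) (0,6) (6,4) (2,0) (5,5) (4,2) (1,1)
row 5: (5,1) (2,4) (4,3) (6,2) (1,6) (3,5) (0,0)
row 6: (4,4) (1,5) (2,6) (0,1) (3,2) (6,0) (5,3)
Orthogonality requires all 49 pairs distinct.
Check by first coordinate: for each symbol s of L1, list the L2 entries in the n cells where L1 = s; they must all differ.
  L1 = 0: L2 entries (in reading order) 2, 3, 4, 5, 6, 0, 1 — all 7 distinct ✓
  L1 = 1: L2 entries (in reading order) 4, 2, 0, 3, 1, 6, 5 — all 7 distinct ✓
  L1 = 2: L2 entries (in reading order) 3, 5, 2, 1, 0, 4, 6 — all 7 distinct ✓
  L1 = 3: L2 entries (in reading order) 6, 0, 1, 4, 3, 5, 2 — all 7 distinct ✓
  L1 = 4: L2 entries (in reading order) 1, 6, 5, 0, 2, 3, 4 — all 7 distinct ✓
  L1 = 5: L2 entries (in reading order) 0, 4, 6, 2, 5, 1, 3 — all 7 distinct ✓
  L1 = 6: L2 entries (in reading order) 5, 1, 3, 6, 4, 2, 0 — all 7 distinct ✓
Every symbol of L1 meets every symbol of L2 exactly once, so all 49 pairs are distinct (49 of 49).
Conclusion: YES.

YES


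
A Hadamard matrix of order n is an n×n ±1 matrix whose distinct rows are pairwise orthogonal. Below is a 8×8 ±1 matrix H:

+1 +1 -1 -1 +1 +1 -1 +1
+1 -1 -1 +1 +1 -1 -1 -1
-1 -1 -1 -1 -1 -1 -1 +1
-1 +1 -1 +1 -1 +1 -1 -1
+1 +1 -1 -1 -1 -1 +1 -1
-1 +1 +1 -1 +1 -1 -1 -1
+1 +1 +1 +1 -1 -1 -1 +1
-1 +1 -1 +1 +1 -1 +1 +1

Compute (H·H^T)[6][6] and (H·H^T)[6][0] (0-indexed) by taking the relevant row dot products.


Row 0 of H: [1, 1, -1, -1, 1, 1, -1, 1].
Row 6 of H: [1, 1, 1, 1, -1, -1, -1, 1].
(H·H^T)[6][6] = Σ_j H[6][j]·H[6][j] = (1)² + (1)² + (1)² + (1)² + (-1)² + (-1)² + (-1)² + (1)² = 1 + 1 + 1 + 1 + 1 + 1 + 1 + 1 = 8.
(H·H^T)[6][0] = Σ_j H[6][j]·H[0][j] = (1)·(1) + (1)·(1) + (1)·(-1) + (1)·(-1) + (-1)·(1) + (-1)·(1) + (-1)·(-1) + (1)·(1) = 1 + 1 + -1 + -1 + -1 + -1 + 1 + 1 = 0.
So rows 6 and 0 are orthogonal; the diagonal entry equals n = 8.

(6,6) entry = 8; (6,0) entry = 0.


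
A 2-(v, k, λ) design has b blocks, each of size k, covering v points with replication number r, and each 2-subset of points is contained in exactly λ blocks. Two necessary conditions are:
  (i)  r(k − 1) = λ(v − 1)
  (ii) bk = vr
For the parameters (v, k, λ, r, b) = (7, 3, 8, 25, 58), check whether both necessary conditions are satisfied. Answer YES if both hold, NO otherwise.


Condition (i): r(k − 1) = 25·2 = 50; λ(v − 1) = 8·6 = 48. Match? NO.
Condition (ii): bk = 58·3 = 174; vr = 7·25 = 175. Match? NO.
Both conditions hold? NO.

NO


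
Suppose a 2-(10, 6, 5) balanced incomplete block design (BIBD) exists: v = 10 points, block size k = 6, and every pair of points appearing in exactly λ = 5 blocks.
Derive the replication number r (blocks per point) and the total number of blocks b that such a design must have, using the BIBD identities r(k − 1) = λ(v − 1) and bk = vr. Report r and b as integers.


Any 2-(v, k, λ) BIBD satisfies two necessary conditions:
  (i)  Each point sits in r blocks, and counting incidences through any fixed point gives r(k − 1) = λ(v − 1), so r = λ(v − 1)/(k − 1).
  (ii) Total incidences bk = vr, so b = vr/k.
Step 1: r = λ(v − 1)/(k − 1) = 5·(10 − 1)/(6 − 1) = 5·9/5 = 45/5 = 9.
Step 2: b = vr/k = 10·9/6 = 90/6 = 15.
Check integrality: r = 9 ∈ Z ✓, b = 15 ∈ Z ✓.
(These identities are necessary conditions: they determine r and b for any design with these parameters, but do not by themselves prove that one exists.)

r = 9, b = 15.


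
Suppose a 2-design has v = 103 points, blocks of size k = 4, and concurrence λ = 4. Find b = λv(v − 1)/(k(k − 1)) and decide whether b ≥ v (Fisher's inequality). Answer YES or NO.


r = λ(v − 1)/(k − 1) = 4·102/3 = 136.
b = vr/k = 103·136/4 = 3502.
Fisher's inequality: b ≥ v ⇔ 3502 ≥ 103? YES.

YES


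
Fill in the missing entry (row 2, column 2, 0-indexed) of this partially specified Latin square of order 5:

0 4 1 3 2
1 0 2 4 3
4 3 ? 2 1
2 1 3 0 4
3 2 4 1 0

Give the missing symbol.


Row 2 contains symbols [1, 2, 3, 4] — missing [0].
Column 2 contains symbols [1, 2, 3, 4] — missing [0].
The missing symbol must appear in both missing sets; intersection = [0].
Therefore the hidden value is 0.

Missing value = 0.


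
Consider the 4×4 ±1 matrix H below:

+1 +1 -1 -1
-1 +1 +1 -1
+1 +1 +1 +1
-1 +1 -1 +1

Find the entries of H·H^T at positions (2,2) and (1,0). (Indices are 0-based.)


Row 0 of H: [1, 1, -1, -1].
Row 1 of H: [-1, 1, 1, -1].
Row 2 of H: [1, 1, 1, 1].
(H·H^T)[2][2] = Σ_j H[2][j]·H[2][j] = (1)² + (1)² + (1)² + (1)² = 1 + 1 + 1 + 1 = 4.
(H·H^T)[1][0] = Σ_j H[1][j]·H[0][j] = (-1)·(1) + (1)·(1) + (1)·(-1) + (-1)·(-1) = -1 + 1 + -1 + 1 = 0.
So rows 1 and 0 are orthogonal; the diagonal entry equals n = 4.

(2,2) entry = 4; (1,0) entry = 0.


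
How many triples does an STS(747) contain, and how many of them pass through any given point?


An STS(v) is a 2-(v, 3, 1) BIBD: block size k = 3, λ = 1.
Replication: r(k − 1) = λ(v − 1) ⇒ r·2 = 747 − 1 = 746 ⇒ r = 373.
Block count: bk = vr ⇒ b·3 = 747·373 = 278631 ⇒ b = 92877.

r = 373, b = 92877.


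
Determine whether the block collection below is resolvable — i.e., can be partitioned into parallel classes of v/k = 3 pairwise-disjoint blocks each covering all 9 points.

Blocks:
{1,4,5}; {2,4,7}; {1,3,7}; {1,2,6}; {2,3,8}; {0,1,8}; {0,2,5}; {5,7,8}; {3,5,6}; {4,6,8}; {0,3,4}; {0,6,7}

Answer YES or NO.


v = 9, block size k = 3, number of blocks = 12.
For resolvability, blocks must partition into parallel classes of size v/k = 3.
Total blocks must therefore be a multiple of 3: 12 = 3·4 + 0 ⇒ divisible ✓.
Greedy packing gives 4 candidate class(es). Each should be a full parallel class (size 3, covers all 9 points).
  Class 1 (3 blocks): {1,4,5}; {2,3,8}; {0,6,7}. Points covered: [0, 1, 2, 3, 4, 5, 6, 7, 8].
  Class 2 (3 blocks): {2,4,7}; {0,1,8}; {3,5,6}. Points covered: [0, 1, 2, 3, 4, 5, 6, 7, 8].
  Class 3 (3 blocks): {1,3,7}; {0,2,5}; {4,6,8}. Points covered: [0, 1, 2, 3, 4, 5, 6, 7, 8].
  Class 4 (3 blocks): {1,2,6}; {5,7,8}; {0,3,4}. Points covered: [0, 1, 2, 3, 4, 5, 6, 7, 8].
All classes full (size 3)? YES. All classes cover every point? YES.
Resolvable? YES.

YES


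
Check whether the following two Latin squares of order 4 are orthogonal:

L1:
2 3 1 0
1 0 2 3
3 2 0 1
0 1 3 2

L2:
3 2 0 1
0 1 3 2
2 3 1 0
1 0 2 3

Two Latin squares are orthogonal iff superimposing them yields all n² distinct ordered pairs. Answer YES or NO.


Form the n² = 16 superimposed pairs (L1[i][j], L2[i][j]), row by row (rows and columns indexed from 0):
row 0: (2,3) (3,2) (1,0) (0,1)
row 1: (1,0) (0,1) (2,3) (3,2)
row 2: (3,2) (2,3) (0,1) (1,0)
row 3: (0,1) (1,0) (3,2) (2,3)
Orthogonality requires all 16 pairs distinct.
But the pair (1,0) repeats: cell (0,2) has L1 = 1, L2 = 0, and cell (1,0) has L1 = 1, L2 = 0.
A repeated pair means some other pair never occurs (only 4 distinct pairs out of 16), so the squares are not orthogonal.
Conclusion: NO.

NO


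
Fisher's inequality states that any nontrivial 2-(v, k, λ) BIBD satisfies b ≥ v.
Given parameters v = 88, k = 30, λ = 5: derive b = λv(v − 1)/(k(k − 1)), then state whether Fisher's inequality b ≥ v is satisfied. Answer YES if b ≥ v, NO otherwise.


b = λv(v − 1)/(k(k − 1)) = 5·88·87/(30·29) = 38280/870 = 44.
Compare with v = 88: b < v, so Fisher's inequality fails.

NO


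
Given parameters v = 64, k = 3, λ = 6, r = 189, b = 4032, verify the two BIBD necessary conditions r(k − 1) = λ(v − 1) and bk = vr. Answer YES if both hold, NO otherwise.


Condition (i): r(k − 1) = 189·2 = 378; λ(v − 1) = 6·63 = 378. Match? YES.
Condition (ii): bk = 4032·3 = 12096; vr = 64·189 = 12096. Match? YES.
Both conditions hold? YES.

YES


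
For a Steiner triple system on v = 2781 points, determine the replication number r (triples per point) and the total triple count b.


An STS(v) is a 2-(v, 3, 1) BIBD: block size k = 3, λ = 1.
Replication: r(k − 1) = λ(v − 1) ⇒ r·2 = 2781 − 1 = 2780 ⇒ r = 1390.
Block count: bk = vr ⇒ b·3 = 2781·1390 = 3865590 ⇒ b = 1288530.
(Check via b = v(v − 1)/6 = 2781·2780/6 = 7731180/6 = 1288530.)

r = 1390, b = 1288530.


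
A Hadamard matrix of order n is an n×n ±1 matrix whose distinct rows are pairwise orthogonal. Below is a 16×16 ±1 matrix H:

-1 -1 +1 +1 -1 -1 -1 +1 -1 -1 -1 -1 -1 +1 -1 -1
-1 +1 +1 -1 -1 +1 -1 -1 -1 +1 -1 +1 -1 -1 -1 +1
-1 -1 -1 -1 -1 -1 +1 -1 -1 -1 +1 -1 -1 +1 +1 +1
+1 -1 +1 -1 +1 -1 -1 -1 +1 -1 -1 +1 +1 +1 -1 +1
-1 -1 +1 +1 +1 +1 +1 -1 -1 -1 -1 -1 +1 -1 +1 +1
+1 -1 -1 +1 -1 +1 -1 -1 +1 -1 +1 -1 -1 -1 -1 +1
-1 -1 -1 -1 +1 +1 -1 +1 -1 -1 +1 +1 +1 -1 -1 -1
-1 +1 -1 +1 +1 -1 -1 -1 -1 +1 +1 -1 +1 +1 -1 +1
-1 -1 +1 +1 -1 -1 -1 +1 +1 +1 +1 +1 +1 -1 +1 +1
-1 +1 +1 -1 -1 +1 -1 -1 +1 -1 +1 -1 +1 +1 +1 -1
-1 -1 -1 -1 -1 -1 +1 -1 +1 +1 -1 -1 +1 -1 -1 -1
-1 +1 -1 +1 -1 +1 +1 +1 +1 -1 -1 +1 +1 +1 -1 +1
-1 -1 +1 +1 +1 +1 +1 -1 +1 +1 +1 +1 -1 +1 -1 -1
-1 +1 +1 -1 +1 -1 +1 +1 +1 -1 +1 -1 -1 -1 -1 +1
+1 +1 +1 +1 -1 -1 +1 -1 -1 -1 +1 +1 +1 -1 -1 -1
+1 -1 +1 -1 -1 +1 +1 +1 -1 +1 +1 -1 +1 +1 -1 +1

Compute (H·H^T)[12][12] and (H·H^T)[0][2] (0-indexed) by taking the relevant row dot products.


Row 0 of H: [-1, -1, 1, 1, -1, -1, -1, 1, -1, -1, -1, -1, -1, 1, -1, -1].
Row 2 of H: [-1, -1, -1, -1, -1, -1, 1, -1, -1, -1, 1, -1, -1, 1, 1, 1].
Row 12 of H: [-1, -1, 1, 1, 1, 1, 1, -1, 1, 1, 1, 1, -1, 1, -1, -1].
(H·H^T)[12][12] = Σ_j H[12][j]·H[12][j] = (-1)² + (-1)² + (1)² + (1)² + (1)² + (1)² + (1)² + (-1)² + (1)² + (1)² + (1)² + (1)² + (-1)² + (1)² + (-1)² + (-1)² = 1 + 1 + 1 + 1 + 1 + 1 + 1 + 1 + 1 + 1 + 1 + 1 + 1 + 1 + 1 + 1 = 16.
(H·H^T)[0][2] = Σ_j H[0][j]·H[2][j] = (-1)·(-1) + (-1)·(-1) + (1)·(-1) + (1)·(-1) + (-1)·(-1) + (-1)·(-1) + (-1)·(1) + (1)·(-1) + (-1)·(-1) + (-1)·(-1) + (-1)·(1) + (-1)·(-1) + (-1)·(-1) + (1)·(1) + (-1)·(1) + (-1)·(1) = 1 + 1 + -1 + -1 + 1 + 1 + -1 + -1 + 1 + 1 + -1 + 1 + 1 + 1 + -1 + -1 = 2.
Rows 0 and 2 are not orthogonal (dot product = 2 ≠ 0), so H is not a Hadamard matrix.

(12,12) entry = 16; (0,2) entry = 2.


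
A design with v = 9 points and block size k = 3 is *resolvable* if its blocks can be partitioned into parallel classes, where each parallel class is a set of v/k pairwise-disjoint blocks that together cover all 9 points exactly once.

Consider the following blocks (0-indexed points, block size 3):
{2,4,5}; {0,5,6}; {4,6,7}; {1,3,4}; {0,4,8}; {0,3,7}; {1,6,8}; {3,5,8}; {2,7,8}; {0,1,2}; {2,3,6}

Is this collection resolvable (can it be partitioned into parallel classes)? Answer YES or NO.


v = 9, block size k = 3, number of blocks = 11.
For resolvability, blocks must partition into parallel classes of size v/k = 3.
Total blocks must therefore be a multiple of 3: 11 = 3·3 + 2 ⇒ not divisible ✗.
Resolvable? NO.

NO


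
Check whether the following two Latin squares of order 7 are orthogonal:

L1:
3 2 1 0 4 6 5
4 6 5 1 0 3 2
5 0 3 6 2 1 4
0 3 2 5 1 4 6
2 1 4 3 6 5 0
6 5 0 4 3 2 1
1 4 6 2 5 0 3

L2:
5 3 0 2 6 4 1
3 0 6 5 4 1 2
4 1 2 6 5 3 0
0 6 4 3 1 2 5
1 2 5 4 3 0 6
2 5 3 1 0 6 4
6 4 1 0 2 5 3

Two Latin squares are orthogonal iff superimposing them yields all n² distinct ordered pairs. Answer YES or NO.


Form the n² = 49 superimposed pairs (L1[i][j], L2[i][j]), row by row (rows and columns indexed from 0):
row 0: (3,5) (2,3) (1,0) (0,2) (4,6) (6,4) (5,1)
row 1: (4,3) (6,0) (5,6) (1,5) (0,4) (3,1) (2,2)
row 2: (5,4) (0,1) (3,2) (6,6) (2,5) (1,3) (4,0)
row 3: (0,0) (3,6) (2,4) (5,3) (1,1) (4,2) (6,5)
row 4: (2,1) (1,2) (4,5) (3,4) (6,3) (5,0) (0,6)
row 5: (6,2) (5,5) (0,3) (4,1) (3,0) (2,6) (1,4)
row 6: (1,6) (4,4) (6,1) (2,0) (5,2) (0,5) (3,3)
Orthogonality requires all 49 pairs distinct.
Check by first coordinate: for each symbol s of L1, list the L2 entries in the n cells where L1 = s; they must all differ.
  L1 = 0: L2 entries (in reading order) 2, 4, 1, 0, 6, 3, 5 — all 7 distinct ✓
  L1 = 1: L2 entries (in reading order) 0, 5, 3, 1, 2, 4, 6 — all 7 distinct ✓
  L1 = 2: L2 entries (in reading order) 3, 2, 5, 4, 1, 6, 0 — all 7 distinct ✓
  L1 = 3: L2 entries (in reading order) 5, 1, 2, 6, 4, 0, 3 — all 7 distinct ✓
  L1 = 4: L2 entries (in reading order) 6, 3, 0, 2, 5, 1, 4 — all 7 distinct ✓
  L1 = 5: L2 entries (in reading order) 1, 6, 4, 3, 0, 5, 2 — all 7 distinct ✓
  L1 = 6: L2 entries (in reading order) 4, 0, 6, 5, 3, 2, 1 — all 7 distinct ✓
Every symbol of L1 meets every symbol of L2 exactly once, so all 49 pairs are distinct (49 of 49).
Conclusion: YES.

YES


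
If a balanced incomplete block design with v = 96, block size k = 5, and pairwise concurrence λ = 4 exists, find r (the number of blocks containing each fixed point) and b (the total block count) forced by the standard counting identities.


Any 2-(v, k, λ) BIBD satisfies two necessary conditions:
  (i)  Each point sits in r blocks, and counting incidences through any fixed point gives r(k − 1) = λ(v − 1), so r = λ(v − 1)/(k − 1).
  (ii) Total incidences bk = vr, so b = vr/k.
Step 1: r = λ(v − 1)/(k − 1) = 4·(96 − 1)/(5 − 1) = 4·95/4 = 380/4 = 95.
Step 2: b = vr/k = 96·95/5 = 9120/5 = 1824.
Check integrality: r = 95 ∈ Z ✓, b = 1824 ∈ Z ✓.
(These identities are necessary conditions: they determine r and b for any design with these parameters, but do not by themselves prove that one exists.)

r = 95, b = 1824.


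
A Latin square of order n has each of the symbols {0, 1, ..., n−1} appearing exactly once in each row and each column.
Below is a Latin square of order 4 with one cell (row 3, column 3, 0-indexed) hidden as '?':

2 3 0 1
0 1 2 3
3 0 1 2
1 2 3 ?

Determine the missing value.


Row 3 contains symbols [1, 2, 3] — missing [0].
Column 3 contains symbols [1, 2, 3] — missing [0].
The missing symbol must appear in both missing sets; intersection = [0].
Therefore the hidden value is 0.

Missing value = 0.


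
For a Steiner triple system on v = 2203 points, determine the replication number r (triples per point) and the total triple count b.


An STS(v) is a 2-(v, 3, 1) BIBD: block size k = 3, λ = 1.
Replication: r(k − 1) = λ(v − 1) ⇒ r·2 = 2203 − 1 = 2202 ⇒ r = 1101.
Block count: bk = vr ⇒ b·3 = 2203·1101 = 2425503 ⇒ b = 808501.

r = 1101, b = 808501.


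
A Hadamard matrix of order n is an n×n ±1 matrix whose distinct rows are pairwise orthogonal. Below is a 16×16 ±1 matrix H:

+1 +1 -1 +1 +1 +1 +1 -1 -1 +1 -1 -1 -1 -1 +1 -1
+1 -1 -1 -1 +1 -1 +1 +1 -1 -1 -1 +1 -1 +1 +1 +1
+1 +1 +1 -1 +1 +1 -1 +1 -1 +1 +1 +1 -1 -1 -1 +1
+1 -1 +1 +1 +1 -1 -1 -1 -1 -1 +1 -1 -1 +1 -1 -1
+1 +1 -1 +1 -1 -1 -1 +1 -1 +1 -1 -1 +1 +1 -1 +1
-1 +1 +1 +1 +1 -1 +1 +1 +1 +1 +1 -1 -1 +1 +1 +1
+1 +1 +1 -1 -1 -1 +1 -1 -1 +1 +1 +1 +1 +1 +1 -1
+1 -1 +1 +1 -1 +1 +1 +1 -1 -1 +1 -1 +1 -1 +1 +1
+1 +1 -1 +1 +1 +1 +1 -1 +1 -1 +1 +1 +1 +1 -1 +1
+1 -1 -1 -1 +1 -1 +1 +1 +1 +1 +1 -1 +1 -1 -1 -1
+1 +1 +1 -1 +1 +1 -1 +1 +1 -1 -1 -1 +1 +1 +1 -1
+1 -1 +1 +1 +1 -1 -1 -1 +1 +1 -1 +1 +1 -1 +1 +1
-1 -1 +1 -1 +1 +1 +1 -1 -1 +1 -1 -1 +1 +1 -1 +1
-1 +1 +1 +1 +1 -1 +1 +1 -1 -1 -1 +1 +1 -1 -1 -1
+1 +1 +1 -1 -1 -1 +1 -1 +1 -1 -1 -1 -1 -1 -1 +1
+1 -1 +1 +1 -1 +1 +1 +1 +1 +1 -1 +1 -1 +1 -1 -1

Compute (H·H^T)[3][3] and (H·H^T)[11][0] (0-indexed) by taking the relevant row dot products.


Row 0 of H: [1, 1, -1, 1, 1, 1, 1, -1, -1, 1, -1, -1, -1, -1, 1, -1].
Row 3 of H: [1, -1, 1, 1, 1, -1, -1, -1, -1, -1, 1, -1, -1, 1, -1, -1].
Row 11 of H: [1, -1, 1, 1, 1, -1, -1, -1, 1, 1, -1, 1, 1, -1, 1, 1].
(H·H^T)[3][3] = Σ_j H[3][j]·H[3][j] = (1)² + (-1)² + (1)² + (1)² + (1)² + (-1)² + (-1)² + (-1)² + (-1)² + (-1)² + (1)² + (-1)² + (-1)² + (1)² + (-1)² + (-1)² = 1 + 1 + 1 + 1 + 1 + 1 + 1 + 1 + 1 + 1 + 1 + 1 + 1 + 1 + 1 + 1 = 16.
(H·H^T)[11][0] = Σ_j H[11][j]·H[0][j] = (1)·(1) + (-1)·(1) + (1)·(-1) + (1)·(1) + (1)·(1) + (-1)·(1) + (-1)·(1) + (-1)·(-1) + (1)·(-1) + (1)·(1) + (-1)·(-1) + (1)·(-1) + (1)·(-1) + (-1)·(-1) + (1)·(1) + (1)·(-1) = 1 + -1 + -1 + 1 + 1 + -1 + -1 + 1 + -1 + 1 + 1 + -1 + -1 + 1 + 1 + -1 = 0.
So rows 11 and 0 are orthogonal; the diagonal entry equals n = 16.

(3,3) entry = 16; (11,0) entry = 0.


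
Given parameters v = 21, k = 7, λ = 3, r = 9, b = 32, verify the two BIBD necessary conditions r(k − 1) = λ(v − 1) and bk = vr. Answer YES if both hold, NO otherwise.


Condition (i): r(k − 1) = 9·6 = 54; λ(v − 1) = 3·20 = 60. Match? NO.
Condition (ii): bk = 32·7 = 224; vr = 21·9 = 189. Match? NO.
Both conditions hold? NO.

NO


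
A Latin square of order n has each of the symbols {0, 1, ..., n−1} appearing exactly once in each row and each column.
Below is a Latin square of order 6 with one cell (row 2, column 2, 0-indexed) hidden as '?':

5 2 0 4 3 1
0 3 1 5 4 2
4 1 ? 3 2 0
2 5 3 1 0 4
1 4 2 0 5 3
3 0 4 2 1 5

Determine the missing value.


Row 2 contains symbols [0, 1, 2, 3, 4] — missing [5].
Column 2 contains symbols [0, 1, 2, 3, 4] — missing [5].
The missing symbol must appear in both missing sets; intersection = [5].
Therefore the hidden value is 5.

Missing value = 5.


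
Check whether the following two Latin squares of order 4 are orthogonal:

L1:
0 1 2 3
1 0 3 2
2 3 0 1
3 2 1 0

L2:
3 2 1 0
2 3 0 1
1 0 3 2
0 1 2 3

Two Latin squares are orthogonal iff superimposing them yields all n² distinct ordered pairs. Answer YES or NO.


Form the n² = 16 superimposed pairs (L1[i][j], L2[i][j]), row by row (rows and columns indexed from 0):
row 0: (0,3) (1,2) (2,1) (3,0)
row 1: (1,2) (0,3) (3,0) (2,1)
row 2: (2,1) (3,0) (0,3) (1,2)
row 3: (3,0) (2,1) (1,2) (0,3)
Orthogonality requires all 16 pairs distinct.
But the pair (1,2) repeats: cell (0,1) has L1 = 1, L2 = 2, and cell (1,0) has L1 = 1, L2 = 2.
A repeated pair means some other pair never occurs (only 4 distinct pairs out of 16), so the squares are not orthogonal.
Conclusion: NO.

NO


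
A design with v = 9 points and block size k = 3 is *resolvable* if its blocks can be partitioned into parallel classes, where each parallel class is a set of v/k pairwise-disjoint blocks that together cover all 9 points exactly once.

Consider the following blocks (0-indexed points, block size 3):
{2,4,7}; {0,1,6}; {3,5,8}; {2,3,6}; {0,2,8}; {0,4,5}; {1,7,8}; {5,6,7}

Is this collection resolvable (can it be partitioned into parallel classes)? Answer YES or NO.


v = 9, block size k = 3, number of blocks = 8.
For resolvability, blocks must partition into parallel classes of size v/k = 3.
Total blocks must therefore be a multiple of 3: 8 = 3·2 + 2 ⇒ not divisible ✗.
Resolvable? NO.

NO


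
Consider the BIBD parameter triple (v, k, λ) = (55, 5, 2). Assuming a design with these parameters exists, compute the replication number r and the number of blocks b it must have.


Any 2-(v, k, λ) BIBD satisfies two necessary conditions:
  (i)  Each point sits in r blocks, and counting incidences through any fixed point gives r(k − 1) = λ(v − 1), so r = λ(v − 1)/(k − 1).
  (ii) Total incidences bk = vr, so b = vr/k.
Step 1: r = λ(v − 1)/(k − 1) = 2·(55 − 1)/(5 − 1) = 2·54/4 = 108/4 = 27.
Step 2: b = vr/k = 55·27/5 = 1485/5 = 297.
Check integrality: r = 27 ∈ Z ✓, b = 297 ∈ Z ✓.
(These identities are necessary conditions: they determine r and b for any design with these parameters, but do not by themselves prove that one exists.)

r = 27, b = 297.


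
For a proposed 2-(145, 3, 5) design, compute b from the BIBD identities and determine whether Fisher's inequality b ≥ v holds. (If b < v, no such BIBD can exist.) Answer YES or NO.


r = λ(v − 1)/(k − 1) = 5·144/2 = 360.
b = vr/k = 145·360/3 = 17400.
Fisher's inequality: b ≥ v ⇔ 17400 ≥ 145? YES.

YES


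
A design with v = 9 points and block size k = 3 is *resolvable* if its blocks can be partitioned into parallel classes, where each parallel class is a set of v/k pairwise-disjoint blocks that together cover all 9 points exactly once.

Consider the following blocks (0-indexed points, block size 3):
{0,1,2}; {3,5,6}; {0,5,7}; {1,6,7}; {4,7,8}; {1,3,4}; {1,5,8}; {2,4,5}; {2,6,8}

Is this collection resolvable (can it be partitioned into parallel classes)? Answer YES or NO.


v = 9, block size k = 3, number of blocks = 9.
For resolvability, blocks must partition into parallel classes of size v/k = 3.
Total blocks must therefore be a multiple of 3: 9 = 3·3 + 0 ⇒ divisible ✓.
Consider block {1,6,7}. The only other block(s) in the collection disjoint from it are {2,4,5} — just 1 block(s). Any parallel class containing {1,6,7} would need 2 other blocks each disjoint from it, so no parallel class of size 3 can contain {1,6,7}.
Since every block must belong to some parallel class in a resolution, the collection cannot be partitioned into parallel classes.
Resolvable? NO.

NO


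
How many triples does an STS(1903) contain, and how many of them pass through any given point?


An STS(v) is a 2-(v, 3, 1) BIBD: block size k = 3, λ = 1.
Replication: r(k − 1) = λ(v − 1) ⇒ r·2 = 1903 − 1 = 1902 ⇒ r = 951.
Block count: b = v(v − 1)/6 = 1903·1902/6 = 3619506/6 = 603251.
(Check via bk = vr: 603251·3 = 1809753 = 1903·951 = 1809753 ✓.)

r = 951, b = 603251.


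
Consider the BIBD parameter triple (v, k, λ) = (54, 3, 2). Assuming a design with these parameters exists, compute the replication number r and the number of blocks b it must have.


Any 2-(v, k, λ) BIBD satisfies two necessary conditions:
  (i)  Each point sits in r blocks, and counting incidences through any fixed point gives r(k − 1) = λ(v − 1), so r = λ(v − 1)/(k − 1).
  (ii) Total incidences bk = vr, so b = vr/k.
Step 1: r = λ(v − 1)/(k − 1) = 2·(54 − 1)/(3 − 1) = 2·53/2 = 106/2 = 53.
Step 2: b = vr/k = 54·53/3 = 2862/3 = 954.
Check integrality: r = 53 ∈ Z ✓, b = 954 ∈ Z ✓.
(These identities are necessary conditions: they determine r and b for any design with these parameters, but do not by themselves prove that one exists.)

r = 53, b = 954.


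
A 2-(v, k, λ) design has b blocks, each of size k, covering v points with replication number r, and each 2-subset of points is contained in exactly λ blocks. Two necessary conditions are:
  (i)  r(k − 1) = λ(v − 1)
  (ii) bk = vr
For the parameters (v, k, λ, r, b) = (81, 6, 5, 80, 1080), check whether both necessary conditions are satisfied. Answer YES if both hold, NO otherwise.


Condition (i): r(k − 1) = 80·5 = 400; λ(v − 1) = 5·80 = 400. Match? YES.
Condition (ii): bk = 1080·6 = 6480; vr = 81·80 = 6480. Match? YES.
Both conditions hold? YES.

YES


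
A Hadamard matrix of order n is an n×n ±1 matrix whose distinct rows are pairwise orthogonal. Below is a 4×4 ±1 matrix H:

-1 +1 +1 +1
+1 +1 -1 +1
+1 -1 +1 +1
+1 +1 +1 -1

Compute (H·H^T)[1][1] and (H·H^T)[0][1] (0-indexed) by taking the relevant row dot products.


Row 0 of H: [-1, 1, 1, 1].
Row 1 of H: [1, 1, -1, 1].
(H·H^T)[1][1] = Σ_j H[1][j]·H[1][j] = (1)² + (1)² + (-1)² + (1)² = 1 + 1 + 1 + 1 = 4.
(H·H^T)[0][1] = Σ_j H[0][j]·H[1][j] = (-1)·(1) + (1)·(1) + (1)·(-1) + (1)·(1) = -1 + 1 + -1 + 1 = 0.
So rows 0 and 1 are orthogonal; the diagonal entry equals n = 4.

(1,1) entry = 4; (0,1) entry = 0.


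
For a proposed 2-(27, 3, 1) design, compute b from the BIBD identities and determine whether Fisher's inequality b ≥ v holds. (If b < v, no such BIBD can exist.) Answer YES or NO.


b = λv(v − 1)/(k(k − 1)) = 1·27·26/(3·2) = 702/6 = 117.
Compare with v = 27: b ≥ v, so Fisher's inequality holds.

YES


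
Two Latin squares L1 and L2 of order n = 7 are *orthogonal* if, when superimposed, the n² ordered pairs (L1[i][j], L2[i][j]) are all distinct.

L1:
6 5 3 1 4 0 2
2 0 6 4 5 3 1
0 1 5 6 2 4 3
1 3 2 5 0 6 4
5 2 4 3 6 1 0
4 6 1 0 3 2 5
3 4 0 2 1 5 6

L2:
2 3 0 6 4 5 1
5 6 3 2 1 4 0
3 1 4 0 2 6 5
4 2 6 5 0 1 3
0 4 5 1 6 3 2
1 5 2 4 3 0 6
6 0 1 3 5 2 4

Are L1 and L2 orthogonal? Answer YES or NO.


Form the n² = 49 superimposed pairs (L1[i][j], L2[i][j]), row by row (rows and columns indexed from 0):
row 0: (6,2) (5,3) (3,0) (1,6) (4,4) (0,5) (2,1)
row 1: (2,5) (0,6) (6,3) (4,2) (5,1) (3,4) (1,0)
row 2: (0,3) (1,1) (5,4) (6,0) (2,2) (4,6) (3,5)
row 3: (1,4) (3,2) (2,6) (5,5) (0,0) (6,1) (4,3)
row 4: (5,0) (2,4) (4,5) (3,1) (6,6) (1,3) (0,2)
row 5: (4,1) (6,5) (1,2) (0,4) (3,3) (2,0) (5,6)
row 6: (3,6) (4,0) (0,1) (2,3) (1,5) (5,2) (6,4)
Orthogonality requires all 49 pairs distinct.
Check by first coordinate: for each symbol s of L1, list the L2 entries in the n cells where L1 = s; they must all differ.
  L1 = 0: L2 entries (in reading order) 5, 6, 3, 0, 2, 4, 1 — all 7 distinct ✓
  L1 = 1: L2 entries (in reading order) 6, 0, 1, 4, 3, 2, 5 — all 7 distinct ✓
  L1 = 2: L2 entries (in reading order) 1, 5, 2, 6, 4, 0, 3 — all 7 distinct ✓
  L1 = 3: L2 entries (in reading order) 0, 4, 5, 2, 1, 3, 6 — all 7 distinct ✓
  L1 = 4: L2 entries (in reading order) 4, 2, 6, 3, 5, 1, 0 — all 7 distinct ✓
  L1 = 5: L2 entries (in reading order) 3, 1, 4, 5, 0, 6, 2 — all 7 distinct ✓
  L1 = 6: L2 entries (in reading order) 2, 3, 0, 1, 6, 5, 4 — all 7 distinct ✓
Every symbol of L1 meets every symbol of L2 exactly once, so all 49 pairs are distinct (49 of 49).
Conclusion: YES.

YES


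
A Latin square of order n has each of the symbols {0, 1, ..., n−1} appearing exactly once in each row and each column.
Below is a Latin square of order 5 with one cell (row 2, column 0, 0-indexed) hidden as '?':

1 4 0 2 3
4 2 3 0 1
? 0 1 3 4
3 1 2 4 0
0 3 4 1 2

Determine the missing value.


Row 2 contains symbols [0, 1, 3, 4] — missing [2].
Column 0 contains symbols [0, 1, 3, 4] — missing [2].
The missing symbol must appear in both missing sets; intersection = [2].
Therefore the hidden value is 2.

Missing value = 2.


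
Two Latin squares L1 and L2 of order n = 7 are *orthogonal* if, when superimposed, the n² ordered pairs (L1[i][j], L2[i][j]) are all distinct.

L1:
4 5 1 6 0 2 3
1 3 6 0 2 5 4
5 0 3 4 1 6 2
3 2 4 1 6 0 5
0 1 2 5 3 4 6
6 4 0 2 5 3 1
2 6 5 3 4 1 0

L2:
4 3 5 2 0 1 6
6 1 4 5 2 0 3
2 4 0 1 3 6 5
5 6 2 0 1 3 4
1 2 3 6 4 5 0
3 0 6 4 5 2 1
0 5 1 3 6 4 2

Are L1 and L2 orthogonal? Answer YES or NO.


Form the n² = 49 superimposed pairs (L1[i][j], L2[i][j]), row by row (rows and columns indexed from 0):
row 0: (4,4) (5,3) (1,5) (6,2) (0,0) (2,1) (3,6)
row 1: (1,6) (3,1) (6,4) (0,5) (2,2) (5,0) (4,3)
row 2: (5,2) (0,4) (3,0) (4,1) (1,3) (6,6) (2,5)
row 3: (3,5) (2,6) (4,2) (1,0) (6,1) (0,3) (5,4)
row 4: (0,1) (1,2) (2,3) (5,6) (3,4) (4,5) (6,0)
row 5: (6,3) (4,0) (0,6) (2,4) (5,5) (3,2) (1,1)
row 6: (2,0) (6,5) (5,1) (3,3) (4,6) (1,4) (0,2)
Orthogonality requires all 49 pairs distinct.
Check by first coordinate: for each symbol s of L1, list the L2 entries in the n cells where L1 = s; they must all differ.
  L1 = 0: L2 entries (in reading order) 0, 5, 4, 3, 1, 6, 2 — all 7 distinct ✓
  L1 = 1: L2 entries (in reading order) 5, 6, 3, 0, 2, 1, 4 — all 7 distinct ✓
  L1 = 2: L2 entries (in reading order) 1, 2, 5, 6, 3, 4, 0 — all 7 distinct ✓
  L1 = 3: L2 entries (in reading order) 6, 1, 0, 5, 4, 2, 3 — all 7 distinct ✓
  L1 = 4: L2 entries (in reading order) 4, 3, 1, 2, 5, 0, 6 — all 7 distinct ✓
  L1 = 5: L2 entries (in reading order) 3, 0, 2, 4, 6, 5, 1 — all 7 distinct ✓
  L1 = 6: L2 entries (in reading order) 2, 4, 6, 1, 0, 3, 5 — all 7 distinct ✓
Every symbol of L1 meets every symbol of L2 exactly once, so all 49 pairs are distinct (49 of 49).
Conclusion: YES.

YES


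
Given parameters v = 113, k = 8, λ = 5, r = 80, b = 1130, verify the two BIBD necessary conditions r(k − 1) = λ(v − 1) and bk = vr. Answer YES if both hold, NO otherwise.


Condition (i): r(k − 1) = 80·7 = 560; λ(v − 1) = 5·112 = 560. Match? YES.
Condition (ii): bk = 1130·8 = 9040; vr = 113·80 = 9040. Match? YES.
Both conditions hold? YES.

YES


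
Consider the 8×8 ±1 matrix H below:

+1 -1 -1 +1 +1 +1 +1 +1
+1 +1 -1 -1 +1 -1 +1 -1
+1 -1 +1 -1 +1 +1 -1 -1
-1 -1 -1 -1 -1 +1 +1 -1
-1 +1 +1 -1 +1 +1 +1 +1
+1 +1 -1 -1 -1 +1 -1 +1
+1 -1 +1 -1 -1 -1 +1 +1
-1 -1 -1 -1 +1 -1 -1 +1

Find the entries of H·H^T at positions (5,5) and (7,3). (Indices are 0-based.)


Row 3 of H: [-1, -1, -1, -1, -1, 1, 1, -1].
Row 5 of H: [1, 1, -1, -1, -1, 1, -1, 1].
Row 7 of H: [-1, -1, -1, -1, 1, -1, -1, 1].
(H·H^T)[5][5] = Σ_j H[5][j]·H[5][j] = (1)² + (1)² + (-1)² + (-1)² + (-1)² + (1)² + (-1)² + (1)² = 1 + 1 + 1 + 1 + 1 + 1 + 1 + 1 = 8.
(H·H^T)[7][3] = Σ_j H[7][j]·H[3][j] = (-1)·(-1) + (-1)·(-1) + (-1)·(-1) + (-1)·(-1) + (1)·(-1) + (-1)·(1) + (-1)·(1) + (1)·(-1) = 1 + 1 + 1 + 1 + -1 + -1 + -1 + -1 = 0.
So rows 7 and 3 are orthogonal; the diagonal entry equals n = 8.

(5,5) entry = 8; (7,3) entry = 0.


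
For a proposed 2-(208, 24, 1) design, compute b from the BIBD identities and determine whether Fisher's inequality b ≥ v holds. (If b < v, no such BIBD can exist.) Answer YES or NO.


r = λ(v − 1)/(k − 1) = 1·207/23 = 9.
b = vr/k = 208·9/24 = 78.
Fisher's inequality: b ≥ v ⇔ 78 ≥ 208? NO.

NO


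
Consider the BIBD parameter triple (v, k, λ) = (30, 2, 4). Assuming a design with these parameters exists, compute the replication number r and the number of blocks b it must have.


Any 2-(v, k, λ) BIBD satisfies two necessary conditions:
  (i)  Each point sits in r blocks, and counting incidences through any fixed point gives r(k − 1) = λ(v − 1), so r = λ(v − 1)/(k − 1).
  (ii) Total incidences bk = vr, so b = vr/k.
Step 1: r = λ(v − 1)/(k − 1) = 4·(30 − 1)/(2 − 1) = 4·29/1 = 116/1 = 116.
Step 2: b = vr/k = 30·116/2 = 3480/2 = 1740.
Check integrality: r = 116 ∈ Z ✓, b = 1740 ∈ Z ✓.
(These identities are necessary conditions: they determine r and b for any design with these parameters, but do not by themselves prove that one exists.)

r = 116, b = 1740.


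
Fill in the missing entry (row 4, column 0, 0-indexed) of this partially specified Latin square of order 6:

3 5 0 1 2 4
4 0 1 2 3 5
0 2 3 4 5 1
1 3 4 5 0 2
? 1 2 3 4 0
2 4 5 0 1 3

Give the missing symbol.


Row 4 contains symbols [0, 1, 2, 3, 4] — missing [5].
Column 0 contains symbols [0, 1, 2, 3, 4] — missing [5].
The missing symbol must appear in both missing sets; intersection = [5].
Therefore the hidden value is 5.

Missing value = 5.


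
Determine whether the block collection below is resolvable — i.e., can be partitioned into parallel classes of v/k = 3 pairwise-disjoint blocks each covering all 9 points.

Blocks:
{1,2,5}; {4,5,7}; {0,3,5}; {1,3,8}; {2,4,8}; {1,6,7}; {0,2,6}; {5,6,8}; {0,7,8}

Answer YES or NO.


v = 9, block size k = 3, number of blocks = 9.
For resolvability, blocks must partition into parallel classes of size v/k = 3.
Total blocks must therefore be a multiple of 3: 9 = 3·3 + 0 ⇒ divisible ✓.
Consider block {1,2,5}. The only other block(s) in the collection disjoint from it are {0,7,8} — just 1 block(s). Any parallel class containing {1,2,5} would need 2 other blocks each disjoint from it, so no parallel class of size 3 can contain {1,2,5}.
Since every block must belong to some parallel class in a resolution, the collection cannot be partitioned into parallel classes.
Resolvable? NO.

NO


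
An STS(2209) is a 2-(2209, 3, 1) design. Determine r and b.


An STS(v) is a 2-(v, 3, 1) BIBD: block size k = 3, λ = 1.
Replication: r(k − 1) = λ(v − 1) ⇒ r·2 = 2209 − 1 = 2208 ⇒ r = 1104.
Block count: bk = vr ⇒ b·3 = 2209·1104 = 2438736 ⇒ b = 812912.
(Check via b = v(v − 1)/6 = 2209·2208/6 = 4877472/6 = 812912.)

r = 1104, b = 812912.


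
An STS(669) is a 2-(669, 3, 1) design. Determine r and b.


An STS(v) is a 2-(v, 3, 1) BIBD: block size k = 3, λ = 1.
Replication: r(k − 1) = λ(v − 1) ⇒ r·2 = 669 − 1 = 668 ⇒ r = 334.
Block count: bk = vr ⇒ b·3 = 669·334 = 223446 ⇒ b = 74482.

r = 334, b = 74482.


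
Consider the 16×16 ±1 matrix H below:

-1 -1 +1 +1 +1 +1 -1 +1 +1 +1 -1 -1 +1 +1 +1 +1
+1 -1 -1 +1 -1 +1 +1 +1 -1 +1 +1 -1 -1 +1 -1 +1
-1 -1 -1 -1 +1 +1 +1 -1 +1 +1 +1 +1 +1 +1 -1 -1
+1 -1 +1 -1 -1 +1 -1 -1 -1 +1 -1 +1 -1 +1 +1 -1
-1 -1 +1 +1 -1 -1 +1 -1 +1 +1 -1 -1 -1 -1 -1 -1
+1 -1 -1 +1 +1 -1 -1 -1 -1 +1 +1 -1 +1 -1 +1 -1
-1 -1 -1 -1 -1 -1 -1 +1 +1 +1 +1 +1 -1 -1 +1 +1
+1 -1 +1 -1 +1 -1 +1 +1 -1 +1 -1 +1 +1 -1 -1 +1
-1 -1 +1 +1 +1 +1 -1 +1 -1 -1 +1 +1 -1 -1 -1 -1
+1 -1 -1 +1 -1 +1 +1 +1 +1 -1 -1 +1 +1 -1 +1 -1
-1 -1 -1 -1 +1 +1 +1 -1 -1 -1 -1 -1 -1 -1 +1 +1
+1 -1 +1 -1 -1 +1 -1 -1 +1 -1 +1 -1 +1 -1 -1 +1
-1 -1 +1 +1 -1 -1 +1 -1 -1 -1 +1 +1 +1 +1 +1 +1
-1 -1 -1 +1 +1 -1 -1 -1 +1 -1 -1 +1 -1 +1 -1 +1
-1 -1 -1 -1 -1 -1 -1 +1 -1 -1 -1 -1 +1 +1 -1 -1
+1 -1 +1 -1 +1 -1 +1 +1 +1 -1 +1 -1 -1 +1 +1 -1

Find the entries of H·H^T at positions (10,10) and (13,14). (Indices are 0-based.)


Row 10 of H: [-1, -1, -1, -1, 1, 1, 1, -1, -1, -1, -1, -1, -1, -1, 1, 1].
Row 13 of H: [-1, -1, -1, 1, 1, -1, -1, -1, 1, -1, -1, 1, -1, 1, -1, 1].
Row 14 of H: [-1, -1, -1, -1, -1, -1, -1, 1, -1, -1, -1, -1, 1, 1, -1, -1].
(H·H^T)[10][10] = Σ_j H[10][j]·H[10][j] = (-1)² + (-1)² + (-1)² + (-1)² + (1)² + (1)² + (1)² + (-1)² + (-1)² + (-1)² + (-1)² + (-1)² + (-1)² + (-1)² + (1)² + (1)² = 1 + 1 + 1 + 1 + 1 + 1 + 1 + 1 + 1 + 1 + 1 + 1 + 1 + 1 + 1 + 1 = 16.
(H·H^T)[13][14] = Σ_j H[13][j]·H[14][j] = (-1)·(-1) + (-1)·(-1) + (-1)·(-1) + (1)·(-1) + (1)·(-1) + (-1)·(-1) + (-1)·(-1) + (-1)·(1) + (1)·(-1) + (-1)·(-1) + (-1)·(-1) + (1)·(-1) + (-1)·(1) + (1)·(1) + (-1)·(-1) + (1)·(-1) = 1 + 1 + 1 + -1 + -1 + 1 + 1 + -1 + -1 + 1 + 1 + -1 + -1 + 1 + 1 + -1 = 2.
Rows 13 and 14 are not orthogonal (dot product = 2 ≠ 0), so H is not a Hadamard matrix.

(10,10) entry = 16; (13,14) entry = 2.


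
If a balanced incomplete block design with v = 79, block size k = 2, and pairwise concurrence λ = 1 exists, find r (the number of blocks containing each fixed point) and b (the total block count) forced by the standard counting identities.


Any 2-(v, k, λ) BIBD satisfies two necessary conditions:
  (i)  Each point sits in r blocks, and counting incidences through any fixed point gives r(k − 1) = λ(v − 1), so r = λ(v − 1)/(k − 1).
  (ii) Total incidences bk = vr, so b = vr/k.
Step 1: r = λ(v − 1)/(k − 1) = 1·(79 − 1)/(2 − 1) = 1·78/1 = 78/1 = 78.
Step 2: b = vr/k = 79·78/2 = 6162/2 = 3081.
Check integrality: r = 78 ∈ Z ✓, b = 3081 ∈ Z ✓.
(These identities are necessary conditions: they determine r and b for any design with these parameters, but do not by themselves prove that one exists.)

r = 78, b = 3081.


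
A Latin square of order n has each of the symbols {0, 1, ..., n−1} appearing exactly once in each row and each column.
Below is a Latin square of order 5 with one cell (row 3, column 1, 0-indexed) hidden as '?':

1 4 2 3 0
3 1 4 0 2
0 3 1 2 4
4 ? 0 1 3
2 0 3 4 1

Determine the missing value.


Row 3 contains symbols [0, 1, 3, 4] — missing [2].
Column 1 contains symbols [0, 1, 3, 4] — missing [2].
The missing symbol must appear in both missing sets; intersection = [2].
Therefore the hidden value is 2.

Missing value = 2.


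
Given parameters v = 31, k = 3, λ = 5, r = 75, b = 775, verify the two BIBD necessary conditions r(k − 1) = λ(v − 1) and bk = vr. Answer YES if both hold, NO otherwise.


Condition (i): r(k − 1) = 75·2 = 150; λ(v − 1) = 5·30 = 150. Match? YES.
Condition (ii): bk = 775·3 = 2325; vr = 31·75 = 2325. Match? YES.
Both conditions hold? YES.

YES


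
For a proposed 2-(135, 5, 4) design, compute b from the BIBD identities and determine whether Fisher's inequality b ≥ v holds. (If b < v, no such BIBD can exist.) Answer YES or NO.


b = λv(v − 1)/(k(k − 1)) = 4·135·134/(5·4) = 72360/20 = 3618.
Compare with v = 135: b ≥ v, so Fisher's inequality holds.

YES


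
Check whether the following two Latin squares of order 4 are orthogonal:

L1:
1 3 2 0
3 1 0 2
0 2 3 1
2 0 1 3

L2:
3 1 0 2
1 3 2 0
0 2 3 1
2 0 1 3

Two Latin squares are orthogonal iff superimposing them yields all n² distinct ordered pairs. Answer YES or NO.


Form the n² = 16 superimposed pairs (L1[i][j], L2[i][j]), row by row (rows and columns indexed from 0):
row 0: (1,3) (3,1) (2,0) (0,2)
row 1: (3,1) (1,3) (0,2) (2,0)
row 2: (0,0) (2,2) (3,3) (1,1)
row 3: (2,2) (0,0) (1,1) (3,3)
Orthogonality requires all 16 pairs distinct.
But the pair (3,1) repeats: cell (0,1) has L1 = 3, L2 = 1, and cell (1,0) has L1 = 3, L2 = 1.
A repeated pair means some other pair never occurs (only 8 distinct pairs out of 16), so the squares are not orthogonal.
Conclusion: NO.

NO


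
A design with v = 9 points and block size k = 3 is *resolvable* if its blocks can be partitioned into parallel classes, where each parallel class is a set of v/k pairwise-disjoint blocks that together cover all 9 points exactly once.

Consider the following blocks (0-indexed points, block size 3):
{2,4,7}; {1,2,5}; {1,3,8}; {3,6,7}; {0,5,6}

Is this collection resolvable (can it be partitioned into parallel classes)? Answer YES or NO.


v = 9, block size k = 3, number of blocks = 5.
For resolvability, blocks must partition into parallel classes of size v/k = 3.
Total blocks must therefore be a multiple of 3: 5 = 3·1 + 2 ⇒ not divisible ✗.
Resolvable? NO.

NO
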